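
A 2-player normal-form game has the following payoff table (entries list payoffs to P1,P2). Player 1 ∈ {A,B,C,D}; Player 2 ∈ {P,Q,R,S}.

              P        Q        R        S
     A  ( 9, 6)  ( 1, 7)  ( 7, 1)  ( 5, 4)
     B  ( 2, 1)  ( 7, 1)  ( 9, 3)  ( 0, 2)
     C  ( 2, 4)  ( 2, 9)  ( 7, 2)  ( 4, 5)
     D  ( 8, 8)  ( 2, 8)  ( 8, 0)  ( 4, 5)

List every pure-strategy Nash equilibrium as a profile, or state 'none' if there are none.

(A,P): not NE [P2→Q gives 7>6]
(A,Q): not NE [P1→B gives 7>1]
(A,R): not NE [P1→B gives 9>7; P2→Q gives 7>1]
(A,S): not NE [P2→Q gives 7>4]
(B,P): not NE [P1→A gives 9>2; P2→R gives 3>1]
(B,Q): not NE [P2→R gives 3>1]
(B,R): NE
(B,S): not NE [P1→A gives 5>0; P2→R gives 3>2]
(C,P): not NE [P1→A gives 9>2; P2→Q gives 9>4]
(C,Q): not NE [P1→B gives 7>2]
(C,R): not NE [P1→B gives 9>7; P2→Q gives 9>2]
(C,S): not NE [P1→A gives 5>4; P2→Q gives 9>5]
(D,P): not NE [P1→A gives 9>8]
(D,Q): not NE [P1→B gives 7>2]
(D,R): not NE [P1→B gives 9>8; P2→Q gives 8>0]
(D,S): not NE [P1→A gives 5>4; P2→Q gives 8>5]

PSNE = {(B,R)}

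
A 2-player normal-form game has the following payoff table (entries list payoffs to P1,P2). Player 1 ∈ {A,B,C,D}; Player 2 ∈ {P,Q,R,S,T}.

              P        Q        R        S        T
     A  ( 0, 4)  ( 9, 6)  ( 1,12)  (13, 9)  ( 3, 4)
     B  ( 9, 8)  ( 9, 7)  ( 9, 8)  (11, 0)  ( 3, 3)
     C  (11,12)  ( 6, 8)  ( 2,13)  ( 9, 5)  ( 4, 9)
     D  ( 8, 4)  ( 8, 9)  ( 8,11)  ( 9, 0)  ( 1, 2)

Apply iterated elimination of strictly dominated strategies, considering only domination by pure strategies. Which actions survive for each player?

IESDS → P1:{B,C} P2:{P,R}

P1 drop D (B beats it: P:9>8 Q:9>8 R:9>8 S:11>9 T:3>1)
P2 drop Q (R beats it: A:12>6 B:8>7 C:13>8)
P2 drop S (R beats it: A:12>9 B:8>0 C:13>5)
P1 drop A (C beats it: P:11>0 R:2>1 T:4>3)
P2 drop T (P beats it: B:8>3 C:12>9)
P1→{B,C} P2→{P,R}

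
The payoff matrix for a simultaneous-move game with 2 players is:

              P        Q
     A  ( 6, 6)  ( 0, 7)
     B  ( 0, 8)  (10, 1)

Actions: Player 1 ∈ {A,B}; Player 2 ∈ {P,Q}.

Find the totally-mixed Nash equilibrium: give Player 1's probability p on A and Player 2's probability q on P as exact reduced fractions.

P1 indiff ⇒ q·6+(1-q)·0 = q·0+(1-q)·10 ⇒ q(6) = (1-q)(10) ⇒ q = 5/8
P2 indiff ⇒ p·6+(1-p)·8 = p·7+(1-p)·1 ⇒ p(-1) = (1-p)(-7) ⇒ p = 7/8

P1 mixes 7/8 on A; P2 mixes 5/8 on P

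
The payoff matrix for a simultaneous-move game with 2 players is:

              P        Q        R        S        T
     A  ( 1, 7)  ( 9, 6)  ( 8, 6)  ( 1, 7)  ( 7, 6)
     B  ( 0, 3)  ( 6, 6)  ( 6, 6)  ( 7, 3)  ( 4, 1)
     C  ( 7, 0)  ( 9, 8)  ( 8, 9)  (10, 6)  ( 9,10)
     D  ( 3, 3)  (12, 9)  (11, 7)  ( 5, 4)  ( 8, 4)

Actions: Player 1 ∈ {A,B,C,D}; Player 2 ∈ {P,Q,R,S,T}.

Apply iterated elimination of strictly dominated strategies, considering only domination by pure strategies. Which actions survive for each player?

Remaining: P1:{C,D} P2:{Q,R,T}

P1 drop A (D beats it: P:3>1 Q:12>9 R:11>8 S:5>1 T:8>7)
P1 drop B (C beats it: P:7>0 Q:9>6 R:8>6 S:10>7 T:9>4)
P2 drop P (Q beats it: C:8>0 D:9>3)
P2 drop S (Q beats it: C:8>6 D:9>4)
P1→{C,D} P2→{Q,R,T}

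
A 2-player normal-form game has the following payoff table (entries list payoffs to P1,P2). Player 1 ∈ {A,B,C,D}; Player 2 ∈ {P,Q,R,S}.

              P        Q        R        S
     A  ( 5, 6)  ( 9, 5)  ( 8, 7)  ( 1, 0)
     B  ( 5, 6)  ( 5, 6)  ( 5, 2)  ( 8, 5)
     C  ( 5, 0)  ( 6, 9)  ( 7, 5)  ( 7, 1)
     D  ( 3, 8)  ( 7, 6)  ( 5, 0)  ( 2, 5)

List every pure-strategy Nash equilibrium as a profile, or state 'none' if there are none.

NE set: (A,R), (B,P)

(A,P): not NE [P2→R gives 7>6]
(A,Q): not NE [P2→R gives 7>5]
(A,R): NE
(A,S): not NE [P1→B gives 8>1; P2→R gives 7>0]
(B,P): NE
(B,Q): not NE [P1→A gives 9>5]
(B,R): not NE [P1→A gives 8>5; P2→Q gives 6>2]
(B,S): not NE [P2→Q gives 6>5]
(C,P): not NE [P2→Q gives 9>0]
(C,Q): not NE [P1→A gives 9>6]
(C,R): not NE [P1→A gives 8>7; P2→Q gives 9>5]
(C,S): not NE [P1→B gives 8>7; P2→Q gives 9>1]
(D,P): not NE [P1→C gives 5>3]
(D,Q): not NE [P1→A gives 9>7; P2→P gives 8>6]
(D,R): not NE [P1→A gives 8>5; P2→P gives 8>0]
(D,S): not NE [P1→B gives 8>2; P2→P gives 8>5]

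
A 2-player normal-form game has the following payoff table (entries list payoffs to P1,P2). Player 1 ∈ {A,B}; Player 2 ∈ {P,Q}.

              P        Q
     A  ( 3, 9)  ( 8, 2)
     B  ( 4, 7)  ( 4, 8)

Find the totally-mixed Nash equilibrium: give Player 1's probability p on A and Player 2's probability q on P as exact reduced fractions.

P1 indiff ⇒ q·3+(1-q)·8 = q·4+(1-q)·4 ⇒ q(-1) = (1-q)(-4) ⇒ q = 4/5
P2 indiff ⇒ p·9+(1-p)·7 = p·2+(1-p)·8 ⇒ p(7) = (1-p)(1) ⇒ p = 1/8

(p,q) = (1/8, 4/5)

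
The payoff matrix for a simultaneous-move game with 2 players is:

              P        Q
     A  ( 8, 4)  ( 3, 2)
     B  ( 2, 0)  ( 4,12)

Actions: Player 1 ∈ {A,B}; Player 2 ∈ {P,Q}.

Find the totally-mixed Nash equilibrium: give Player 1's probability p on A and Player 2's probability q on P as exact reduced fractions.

P1 indiff ⇒ q·8+(1-q)·3 = q·2+(1-q)·4 ⇒ q(6) = (1-q)(1) ⇒ q = 1/7
P2 indiff ⇒ p·4+(1-p)·0 = p·2+(1-p)·12 ⇒ p(2) = (1-p)(12) ⇒ p = 6/7

(p,q) = (6/7, 1/7)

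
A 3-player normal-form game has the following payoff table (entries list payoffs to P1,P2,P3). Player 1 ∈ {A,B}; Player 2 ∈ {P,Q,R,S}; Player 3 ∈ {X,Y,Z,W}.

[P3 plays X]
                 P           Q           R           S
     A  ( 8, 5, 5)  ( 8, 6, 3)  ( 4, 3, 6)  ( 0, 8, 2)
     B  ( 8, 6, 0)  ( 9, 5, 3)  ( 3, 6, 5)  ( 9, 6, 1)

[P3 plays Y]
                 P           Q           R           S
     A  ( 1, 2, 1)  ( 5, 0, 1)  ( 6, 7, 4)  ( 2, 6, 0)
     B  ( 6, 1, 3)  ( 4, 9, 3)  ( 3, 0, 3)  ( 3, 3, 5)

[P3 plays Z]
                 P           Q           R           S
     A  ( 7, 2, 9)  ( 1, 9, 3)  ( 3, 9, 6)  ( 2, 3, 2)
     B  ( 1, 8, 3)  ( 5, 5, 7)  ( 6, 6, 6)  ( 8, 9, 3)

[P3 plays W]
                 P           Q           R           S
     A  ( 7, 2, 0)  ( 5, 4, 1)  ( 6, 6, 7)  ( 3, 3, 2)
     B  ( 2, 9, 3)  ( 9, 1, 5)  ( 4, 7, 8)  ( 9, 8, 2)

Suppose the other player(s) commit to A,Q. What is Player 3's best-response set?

u_3(X vs A,Q) = 3
u_3(Y vs A,Q) = 1
u_3(Z vs A,Q) = 3
u_3(W vs A,Q) = 1
max payoff 3 at {X,Z}

P3 best: {X,Z}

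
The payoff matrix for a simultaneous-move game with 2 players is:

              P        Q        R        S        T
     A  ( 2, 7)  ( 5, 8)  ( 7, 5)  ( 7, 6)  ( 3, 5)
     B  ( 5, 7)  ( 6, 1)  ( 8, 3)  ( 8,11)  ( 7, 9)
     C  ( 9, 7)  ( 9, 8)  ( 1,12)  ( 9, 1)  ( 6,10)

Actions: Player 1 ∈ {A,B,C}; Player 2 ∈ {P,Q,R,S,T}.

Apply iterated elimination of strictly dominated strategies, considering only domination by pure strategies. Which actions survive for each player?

Remaining: P1:{B,C} P2:{R,S,T}

P1 drop A (B beats it: P:5>2 Q:6>5 R:8>7 S:8>7 T:7>3)
P2 drop P (T beats it: B:9>7 C:10>7)
P2 drop Q (R beats it: B:3>1 C:12>8)
P1→{B,C} P2→{R,S,T}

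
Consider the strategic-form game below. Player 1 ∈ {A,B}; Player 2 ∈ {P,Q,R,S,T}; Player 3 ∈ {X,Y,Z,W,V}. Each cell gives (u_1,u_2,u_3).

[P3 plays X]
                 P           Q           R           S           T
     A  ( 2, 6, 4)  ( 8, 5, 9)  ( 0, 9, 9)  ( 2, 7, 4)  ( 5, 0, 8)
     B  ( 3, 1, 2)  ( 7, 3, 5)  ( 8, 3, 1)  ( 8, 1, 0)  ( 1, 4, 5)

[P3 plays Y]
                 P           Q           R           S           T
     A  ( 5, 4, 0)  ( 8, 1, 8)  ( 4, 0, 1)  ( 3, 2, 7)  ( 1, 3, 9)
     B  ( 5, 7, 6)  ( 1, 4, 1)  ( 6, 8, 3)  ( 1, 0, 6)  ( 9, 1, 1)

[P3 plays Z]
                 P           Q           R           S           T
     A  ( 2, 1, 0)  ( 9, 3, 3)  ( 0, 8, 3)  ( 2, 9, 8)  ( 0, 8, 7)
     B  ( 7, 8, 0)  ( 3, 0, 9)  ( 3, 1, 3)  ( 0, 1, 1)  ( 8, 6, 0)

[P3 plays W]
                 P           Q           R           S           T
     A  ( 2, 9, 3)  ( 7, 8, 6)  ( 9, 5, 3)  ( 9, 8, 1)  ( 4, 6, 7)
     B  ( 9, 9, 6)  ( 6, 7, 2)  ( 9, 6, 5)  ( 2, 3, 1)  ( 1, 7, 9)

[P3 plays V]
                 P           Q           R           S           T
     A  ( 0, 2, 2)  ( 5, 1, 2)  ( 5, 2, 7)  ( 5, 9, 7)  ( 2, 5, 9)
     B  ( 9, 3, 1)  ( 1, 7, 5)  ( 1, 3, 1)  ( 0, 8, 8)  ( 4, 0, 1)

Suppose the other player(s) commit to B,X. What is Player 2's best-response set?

u_2(P vs B,X) = 1
u_2(Q vs B,X) = 3
u_2(R vs B,X) = 3
u_2(S vs B,X) = 1
u_2(T vs B,X) = 4
max payoff 4 at {T}

BR_2 = {T}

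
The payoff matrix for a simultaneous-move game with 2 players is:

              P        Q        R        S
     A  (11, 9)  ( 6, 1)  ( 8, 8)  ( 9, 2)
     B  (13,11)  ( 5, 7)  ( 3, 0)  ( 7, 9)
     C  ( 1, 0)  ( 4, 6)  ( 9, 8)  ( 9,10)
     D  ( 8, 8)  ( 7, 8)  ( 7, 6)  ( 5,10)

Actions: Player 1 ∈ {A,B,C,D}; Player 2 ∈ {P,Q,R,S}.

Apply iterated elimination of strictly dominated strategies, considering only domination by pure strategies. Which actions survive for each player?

P2 drop Q (S beats it: A:2>1 B:9>7 C:10>6 D:10>8)
P1 drop D (A beats it: P:11>8 R:8>7 S:9>5)
P1→{A,B,C} P2→{P,R,S}

IESDS → P1:{A,B,C} P2:{P,R,S}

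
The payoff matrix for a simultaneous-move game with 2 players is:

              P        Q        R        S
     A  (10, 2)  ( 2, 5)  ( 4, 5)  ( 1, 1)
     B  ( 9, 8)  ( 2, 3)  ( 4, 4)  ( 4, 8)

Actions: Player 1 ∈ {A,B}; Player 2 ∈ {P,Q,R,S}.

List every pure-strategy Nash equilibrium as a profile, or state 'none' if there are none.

(A,P): not NE [P2→R gives 5>2]
(A,Q): NE
(A,R): NE
(A,S): not NE [P1→B gives 4>1; P2→R gives 5>1]
(B,P): not NE [P1→A gives 10>9]
(B,Q): not NE [P2→S gives 8>3]
(B,R): not NE [P2→S gives 8>4]
(B,S): NE

PSNE = {(A,Q), (A,R), (B,S)}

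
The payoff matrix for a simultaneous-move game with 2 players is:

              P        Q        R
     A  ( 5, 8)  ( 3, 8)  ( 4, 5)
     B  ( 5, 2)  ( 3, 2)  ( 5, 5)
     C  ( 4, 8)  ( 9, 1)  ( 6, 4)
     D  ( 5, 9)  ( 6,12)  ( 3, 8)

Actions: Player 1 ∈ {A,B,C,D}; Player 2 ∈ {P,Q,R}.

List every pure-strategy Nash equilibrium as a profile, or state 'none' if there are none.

(A,P): NE
(A,Q): not NE [P1→C gives 9>3]
(A,R): not NE [P1→C gives 6>4; P2→Q gives 8>5]
(B,P): not NE [P2→R gives 5>2]
(B,Q): not NE [P1→C gives 9>3; P2→R gives 5>2]
(B,R): not NE [P1→C gives 6>5]
(C,P): not NE [P1→D gives 5>4]
(C,Q): not NE [P2→P gives 8>1]
(C,R): not NE [P2→P gives 8>4]
(D,P): not NE [P2→Q gives 12>9]
(D,Q): not NE [P1→C gives 9>6]
(D,R): not NE [P1→C gives 6>3; P2→Q gives 12>8]

PSNE = {(A,P)}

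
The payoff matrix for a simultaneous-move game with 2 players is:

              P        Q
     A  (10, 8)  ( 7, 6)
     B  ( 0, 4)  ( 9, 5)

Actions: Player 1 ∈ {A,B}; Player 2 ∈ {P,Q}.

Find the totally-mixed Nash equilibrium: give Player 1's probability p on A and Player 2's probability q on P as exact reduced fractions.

p=1/3, q=1/6

P1 indiff ⇒ q·10+(1-q)·7 = q·0+(1-q)·9 ⇒ q(10) = (1-q)(2) ⇒ q = 1/6
P2 indiff ⇒ p·8+(1-p)·4 = p·6+(1-p)·5 ⇒ p(2) = (1-p)(1) ⇒ p = 1/3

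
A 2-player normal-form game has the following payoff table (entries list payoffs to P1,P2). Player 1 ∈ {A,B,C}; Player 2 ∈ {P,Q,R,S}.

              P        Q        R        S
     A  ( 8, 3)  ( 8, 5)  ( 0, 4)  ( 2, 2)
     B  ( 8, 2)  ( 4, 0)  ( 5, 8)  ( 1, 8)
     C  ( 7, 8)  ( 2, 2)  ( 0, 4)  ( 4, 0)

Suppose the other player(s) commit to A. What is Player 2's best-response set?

P2 best: {Q}

u_2(P vs A) = 3
u_2(Q vs A) = 5
u_2(R vs A) = 4
u_2(S vs A) = 2
max payoff 5 at {Q}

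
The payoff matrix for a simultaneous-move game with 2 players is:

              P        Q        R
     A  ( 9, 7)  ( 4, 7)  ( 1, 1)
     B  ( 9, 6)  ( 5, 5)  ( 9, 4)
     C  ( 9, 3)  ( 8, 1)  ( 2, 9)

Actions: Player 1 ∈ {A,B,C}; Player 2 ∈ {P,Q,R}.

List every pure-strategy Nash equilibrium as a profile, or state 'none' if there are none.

Nash profiles: (A,P), (B,P)

(A,P): NE
(A,Q): not NE [P1→C gives 8>4]
(A,R): not NE [P1→B gives 9>1; P2→Q gives 7>1]
(B,P): NE
(B,Q): not NE [P1→C gives 8>5; P2→P gives 6>5]
(B,R): not NE [P2→P gives 6>4]
(C,P): not NE [P2→R gives 9>3]
(C,Q): not NE [P2→R gives 9>1]
(C,R): not NE [P1→B gives 9>2]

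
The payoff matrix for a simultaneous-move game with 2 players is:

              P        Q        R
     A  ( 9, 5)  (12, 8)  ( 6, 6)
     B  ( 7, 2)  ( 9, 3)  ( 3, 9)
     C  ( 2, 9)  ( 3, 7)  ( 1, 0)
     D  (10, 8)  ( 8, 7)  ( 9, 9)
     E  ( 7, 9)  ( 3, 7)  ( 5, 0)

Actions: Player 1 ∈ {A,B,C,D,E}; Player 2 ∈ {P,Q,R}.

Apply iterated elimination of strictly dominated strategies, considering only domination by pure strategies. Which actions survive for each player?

P1 drop B (A beats it: P:9>7 Q:12>9 R:6>3)
P1 drop C (A beats it: P:9>2 Q:12>3 R:6>1)
P1 drop E (A beats it: P:9>7 Q:12>3 R:6>5)
P2 drop P (R beats it: A:6>5 D:9>8)
P1→{A,D} P2→{Q,R}

Survivors P1:{A,D} P2:{Q,R}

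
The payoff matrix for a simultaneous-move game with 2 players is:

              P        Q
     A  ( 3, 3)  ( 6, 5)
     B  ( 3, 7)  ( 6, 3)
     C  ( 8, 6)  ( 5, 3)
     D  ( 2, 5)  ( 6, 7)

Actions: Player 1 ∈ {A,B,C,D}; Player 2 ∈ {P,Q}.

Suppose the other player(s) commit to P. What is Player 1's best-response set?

u_1(A vs P) = 3
u_1(B vs P) = 3
u_1(C vs P) = 8
u_1(D vs P) = 2
max payoff 8 at {C}

BR_1 = {C}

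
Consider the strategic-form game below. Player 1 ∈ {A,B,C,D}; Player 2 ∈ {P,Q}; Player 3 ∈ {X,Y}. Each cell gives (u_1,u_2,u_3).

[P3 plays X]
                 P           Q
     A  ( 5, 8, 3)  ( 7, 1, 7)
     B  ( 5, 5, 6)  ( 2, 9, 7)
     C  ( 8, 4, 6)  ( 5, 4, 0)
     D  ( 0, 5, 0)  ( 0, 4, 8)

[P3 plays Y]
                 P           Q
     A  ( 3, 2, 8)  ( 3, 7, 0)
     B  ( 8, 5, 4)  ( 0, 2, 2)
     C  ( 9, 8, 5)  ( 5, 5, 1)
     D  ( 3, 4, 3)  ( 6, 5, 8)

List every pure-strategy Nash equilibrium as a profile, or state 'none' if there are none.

(A,P,X): not NE [P1→C gives 8>5; P3→Y gives 8>3]
(A,P,Y): not NE [P1→C gives 9>3; P2→Q gives 7>2]
(A,Q,X): not NE [P2→P gives 8>1]
(A,Q,Y): not NE [P1→D gives 6>3; P3→X gives 7>0]
(B,P,X): not NE [P1→C gives 8>5; P2→Q gives 9>5]
(B,P,Y): not NE [P1→C gives 9>8; P3→X gives 6>4]
(B,Q,X): not NE [P1→A gives 7>2]
(B,Q,Y): not NE [P1→D gives 6>0; P2→P gives 5>2; P3→X gives 7>2]
(C,P,X): NE
(C,P,Y): not NE [P3→X gives 6>5]
(C,Q,X): not NE [P1→A gives 7>5; P3→Y gives 1>0]
(C,Q,Y): not NE [P1→D gives 6>5; P2→P gives 8>5]
(D,P,X): not NE [P1→C gives 8>0; P3→Y gives 3>0]
(D,P,Y): not NE [P1→C gives 9>3; P2→Q gives 5>4]
(D,Q,X): not NE [P1→A gives 7>0; P2→P gives 5>4]
(D,Q,Y): NE

NE set: (C,P,X), (D,Q,Y)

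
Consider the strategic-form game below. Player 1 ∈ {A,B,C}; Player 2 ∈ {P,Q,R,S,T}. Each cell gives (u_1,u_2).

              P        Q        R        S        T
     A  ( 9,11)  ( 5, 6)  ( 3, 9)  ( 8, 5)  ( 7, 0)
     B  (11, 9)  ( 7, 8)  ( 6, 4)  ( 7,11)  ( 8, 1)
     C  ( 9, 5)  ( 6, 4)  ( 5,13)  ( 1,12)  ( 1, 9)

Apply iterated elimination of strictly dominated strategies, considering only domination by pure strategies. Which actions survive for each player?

P1 drop C (B beats it: P:11>9 Q:7>6 R:6>5 S:7>1 T:8>1)
P2 drop Q (P beats it: A:11>6 B:9>8)
P2 drop R (P beats it: A:11>9 B:9>4)
P2 drop T (P beats it: A:11>0 B:9>1)
P1→{A,B} P2→{P,S}

Remaining: P1:{A,B} P2:{P,S}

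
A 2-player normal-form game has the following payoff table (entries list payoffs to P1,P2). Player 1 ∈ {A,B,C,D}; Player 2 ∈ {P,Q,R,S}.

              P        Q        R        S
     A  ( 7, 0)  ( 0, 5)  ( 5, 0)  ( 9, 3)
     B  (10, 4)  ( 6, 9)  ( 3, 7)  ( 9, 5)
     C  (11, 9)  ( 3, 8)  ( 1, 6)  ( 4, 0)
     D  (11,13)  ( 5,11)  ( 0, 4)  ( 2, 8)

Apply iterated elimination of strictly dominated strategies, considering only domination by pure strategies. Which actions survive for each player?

P2 drop R (Q beats it: A:5>0 B:9>7 C:8>6 D:11>4)
P2 drop S (Q beats it: A:5>3 B:9>5 C:8>0 D:11>8)
P1 drop A (B beats it: P:10>7 Q:6>0)
P1→{B,C,D} P2→{P,Q}

Survivors P1:{B,C,D} P2:{P,Q}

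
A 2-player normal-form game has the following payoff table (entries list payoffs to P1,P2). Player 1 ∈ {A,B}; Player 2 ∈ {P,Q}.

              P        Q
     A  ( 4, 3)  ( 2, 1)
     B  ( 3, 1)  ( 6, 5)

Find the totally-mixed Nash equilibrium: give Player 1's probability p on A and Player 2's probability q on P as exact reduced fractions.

P1 indiff ⇒ q·4+(1-q)·2 = q·3+(1-q)·6 ⇒ q(1) = (1-q)(4) ⇒ q = 4/5
P2 indiff ⇒ p·3+(1-p)·1 = p·1+(1-p)·5 ⇒ p(2) = (1-p)(4) ⇒ p = 2/3

p=2/3, q=4/5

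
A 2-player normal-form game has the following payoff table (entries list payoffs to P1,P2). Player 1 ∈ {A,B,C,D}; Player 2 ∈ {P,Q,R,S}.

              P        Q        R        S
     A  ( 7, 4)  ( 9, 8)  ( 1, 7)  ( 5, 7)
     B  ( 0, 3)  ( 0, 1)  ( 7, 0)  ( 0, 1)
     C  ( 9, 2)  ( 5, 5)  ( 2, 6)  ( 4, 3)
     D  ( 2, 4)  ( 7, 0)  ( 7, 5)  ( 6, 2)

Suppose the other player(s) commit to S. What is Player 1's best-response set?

argmax u_1 = {D}

u_1(A vs S) = 5
u_1(B vs S) = 0
u_1(C vs S) = 4
u_1(D vs S) = 6
max payoff 6 at {D}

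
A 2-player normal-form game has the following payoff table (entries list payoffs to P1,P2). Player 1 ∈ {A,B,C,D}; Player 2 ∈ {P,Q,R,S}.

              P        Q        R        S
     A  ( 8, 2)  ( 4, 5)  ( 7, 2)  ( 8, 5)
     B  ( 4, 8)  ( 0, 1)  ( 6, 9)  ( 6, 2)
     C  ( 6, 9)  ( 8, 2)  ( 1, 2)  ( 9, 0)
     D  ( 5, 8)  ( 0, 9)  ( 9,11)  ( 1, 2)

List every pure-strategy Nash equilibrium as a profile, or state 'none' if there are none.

(A,P): not NE [P2→S gives 5>2]
(A,Q): not NE [P1→C gives 8>4]
(A,R): not NE [P1→D gives 9>7; P2→S gives 5>2]
(A,S): not NE [P1→C gives 9>8]
(B,P): not NE [P1→A gives 8>4; P2→R gives 9>8]
(B,Q): not NE [P1→C gives 8>0; P2→R gives 9>1]
(B,R): not NE [P1→D gives 9>6]
(B,S): not NE [P1→C gives 9>6; P2→R gives 9>2]
(C,P): not NE [P1→A gives 8>6]
(C,Q): not NE [P2→P gives 9>2]
(C,R): not NE [P1→D gives 9>1; P2→P gives 9>2]
(C,S): not NE [P2→P gives 9>0]
(D,P): not NE [P1→A gives 8>5; P2→R gives 11>8]
(D,Q): not NE [P1→C gives 8>0; P2→R gives 11>9]
(D,R): NE
(D,S): not NE [P1→C gives 9>1; P2→R gives 11>2]

Nash profiles: (D,R)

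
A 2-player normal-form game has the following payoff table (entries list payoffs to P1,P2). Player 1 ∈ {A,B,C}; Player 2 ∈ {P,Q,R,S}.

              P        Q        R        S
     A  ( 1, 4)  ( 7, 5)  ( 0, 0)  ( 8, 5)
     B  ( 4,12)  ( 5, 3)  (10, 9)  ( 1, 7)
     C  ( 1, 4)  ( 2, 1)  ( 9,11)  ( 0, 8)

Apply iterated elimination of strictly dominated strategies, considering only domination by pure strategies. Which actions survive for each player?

P1 drop C (B beats it: P:4>1 Q:5>2 R:10>9 S:1>0)
P2 drop R (P beats it: A:4>0 B:12>9)
P1→{A,B} P2→{P,Q,S}

Survivors P1:{A,B} P2:{P,Q,S}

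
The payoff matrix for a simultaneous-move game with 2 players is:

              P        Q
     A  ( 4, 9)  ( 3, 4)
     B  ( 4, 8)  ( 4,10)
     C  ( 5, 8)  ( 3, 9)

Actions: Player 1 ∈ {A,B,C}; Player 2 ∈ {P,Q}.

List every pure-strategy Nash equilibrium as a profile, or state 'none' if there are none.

(A,P): not NE [P1→C gives 5>4]
(A,Q): not NE [P1→B gives 4>3; P2→P gives 9>4]
(B,P): not NE [P1→C gives 5>4; P2→Q gives 10>8]
(B,Q): NE
(C,P): not NE [P2→Q gives 9>8]
(C,Q): not NE [P1→B gives 4>3]

NE set: (B,Q)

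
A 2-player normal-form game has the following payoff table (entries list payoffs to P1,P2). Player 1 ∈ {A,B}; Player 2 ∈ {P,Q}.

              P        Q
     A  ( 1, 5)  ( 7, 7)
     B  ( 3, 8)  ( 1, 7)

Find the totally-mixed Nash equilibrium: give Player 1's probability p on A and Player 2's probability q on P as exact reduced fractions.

P1 indiff ⇒ q·1+(1-q)·7 = q·3+(1-q)·1 ⇒ q(-2) = (1-q)(-6) ⇒ q = 3/4
P2 indiff ⇒ p·5+(1-p)·8 = p·7+(1-p)·7 ⇒ p(-2) = (1-p)(-1) ⇒ p = 1/3

p=1/3, q=3/4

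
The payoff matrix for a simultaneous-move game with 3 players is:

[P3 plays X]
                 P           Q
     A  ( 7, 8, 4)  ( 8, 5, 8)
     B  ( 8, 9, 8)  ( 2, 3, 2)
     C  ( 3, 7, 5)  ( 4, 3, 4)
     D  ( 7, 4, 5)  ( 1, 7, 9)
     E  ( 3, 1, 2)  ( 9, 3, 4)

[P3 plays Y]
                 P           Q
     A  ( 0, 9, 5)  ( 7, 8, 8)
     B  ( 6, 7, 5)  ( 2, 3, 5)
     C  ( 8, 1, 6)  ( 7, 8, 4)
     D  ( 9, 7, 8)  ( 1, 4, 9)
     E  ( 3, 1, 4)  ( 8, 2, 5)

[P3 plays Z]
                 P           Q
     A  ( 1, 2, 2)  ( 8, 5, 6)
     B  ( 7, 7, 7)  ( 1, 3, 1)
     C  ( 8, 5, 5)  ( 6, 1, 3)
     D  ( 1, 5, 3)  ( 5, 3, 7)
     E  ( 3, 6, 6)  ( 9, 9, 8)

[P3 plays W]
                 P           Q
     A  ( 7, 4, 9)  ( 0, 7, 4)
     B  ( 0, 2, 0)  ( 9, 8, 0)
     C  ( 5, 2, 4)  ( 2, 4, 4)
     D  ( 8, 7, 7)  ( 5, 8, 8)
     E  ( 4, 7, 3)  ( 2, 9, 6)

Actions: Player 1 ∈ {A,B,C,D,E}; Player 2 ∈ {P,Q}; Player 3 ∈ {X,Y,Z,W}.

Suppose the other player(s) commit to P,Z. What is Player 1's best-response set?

P1 best: {C}

u_1(A vs P,Z) = 1
u_1(B vs P,Z) = 7
u_1(C vs P,Z) = 8
u_1(D vs P,Z) = 1
u_1(E vs P,Z) = 3
max payoff 8 at {C}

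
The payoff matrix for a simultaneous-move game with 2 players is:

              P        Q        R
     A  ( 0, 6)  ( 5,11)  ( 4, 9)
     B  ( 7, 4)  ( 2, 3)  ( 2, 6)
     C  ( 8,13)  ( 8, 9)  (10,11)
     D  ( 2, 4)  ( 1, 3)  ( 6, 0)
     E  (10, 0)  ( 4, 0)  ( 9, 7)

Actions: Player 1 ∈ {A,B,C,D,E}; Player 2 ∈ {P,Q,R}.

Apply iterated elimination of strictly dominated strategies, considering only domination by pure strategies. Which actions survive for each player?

IESDS → P1:{C,E} P2:{P,R}

P1 drop A (C beats it: P:8>0 Q:8>5 R:10>4)
P1 drop B (C beats it: P:8>7 Q:8>2 R:10>2)
P1 drop D (C beats it: P:8>2 Q:8>1 R:10>6)
P2 drop Q (R beats it: C:11>9 E:7>0)
P1→{C,E} P2→{P,R}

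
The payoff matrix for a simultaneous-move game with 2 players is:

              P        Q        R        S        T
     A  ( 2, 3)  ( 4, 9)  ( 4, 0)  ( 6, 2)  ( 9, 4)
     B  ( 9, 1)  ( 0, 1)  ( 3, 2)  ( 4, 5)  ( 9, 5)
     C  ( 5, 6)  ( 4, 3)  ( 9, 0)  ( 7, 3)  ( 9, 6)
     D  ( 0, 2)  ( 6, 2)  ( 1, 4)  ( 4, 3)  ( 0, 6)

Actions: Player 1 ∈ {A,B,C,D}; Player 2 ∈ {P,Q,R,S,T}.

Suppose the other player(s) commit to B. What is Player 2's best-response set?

u_2(P vs B) = 1
u_2(Q vs B) = 1
u_2(R vs B) = 2
u_2(S vs B) = 5
u_2(T vs B) = 5
max payoff 5 at {S,T}

P2 best: {S,T}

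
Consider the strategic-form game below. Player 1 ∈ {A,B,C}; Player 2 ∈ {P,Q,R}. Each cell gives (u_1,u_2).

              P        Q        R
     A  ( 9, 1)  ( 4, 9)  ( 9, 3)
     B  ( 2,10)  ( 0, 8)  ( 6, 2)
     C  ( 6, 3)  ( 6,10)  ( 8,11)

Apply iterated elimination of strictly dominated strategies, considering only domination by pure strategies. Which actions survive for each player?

P1 drop B (A beats it: P:9>2 Q:4>0 R:9>6)
P2 drop P (Q beats it: A:9>1 C:10>3)
P1→{A,C} P2→{Q,R}

Remaining: P1:{A,C} P2:{Q,R}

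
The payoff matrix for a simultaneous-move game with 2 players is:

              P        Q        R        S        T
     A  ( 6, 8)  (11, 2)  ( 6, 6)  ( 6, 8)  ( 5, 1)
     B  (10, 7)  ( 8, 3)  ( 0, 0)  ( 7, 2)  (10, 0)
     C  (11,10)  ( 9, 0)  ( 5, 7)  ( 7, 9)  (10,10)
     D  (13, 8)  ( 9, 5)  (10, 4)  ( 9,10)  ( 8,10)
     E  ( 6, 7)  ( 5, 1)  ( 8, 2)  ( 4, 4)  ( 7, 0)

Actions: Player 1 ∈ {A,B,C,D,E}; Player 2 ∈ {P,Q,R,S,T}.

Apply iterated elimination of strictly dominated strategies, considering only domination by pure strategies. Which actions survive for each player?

P1 drop E (D beats it: P:13>6 Q:9>5 R:10>8 S:9>4 T:8>7)
P2 drop Q (P beats it: A:8>2 B:7>3 C:10>0 D:8>5)
P1 drop A (D beats it: P:13>6 R:10>6 S:9>6 T:8>5)
P2 drop R (P beats it: B:7>0 C:10>7 D:8>4)
P1→{B,C,D} P2→{P,S,T}

Survivors P1:{B,C,D} P2:{P,S,T}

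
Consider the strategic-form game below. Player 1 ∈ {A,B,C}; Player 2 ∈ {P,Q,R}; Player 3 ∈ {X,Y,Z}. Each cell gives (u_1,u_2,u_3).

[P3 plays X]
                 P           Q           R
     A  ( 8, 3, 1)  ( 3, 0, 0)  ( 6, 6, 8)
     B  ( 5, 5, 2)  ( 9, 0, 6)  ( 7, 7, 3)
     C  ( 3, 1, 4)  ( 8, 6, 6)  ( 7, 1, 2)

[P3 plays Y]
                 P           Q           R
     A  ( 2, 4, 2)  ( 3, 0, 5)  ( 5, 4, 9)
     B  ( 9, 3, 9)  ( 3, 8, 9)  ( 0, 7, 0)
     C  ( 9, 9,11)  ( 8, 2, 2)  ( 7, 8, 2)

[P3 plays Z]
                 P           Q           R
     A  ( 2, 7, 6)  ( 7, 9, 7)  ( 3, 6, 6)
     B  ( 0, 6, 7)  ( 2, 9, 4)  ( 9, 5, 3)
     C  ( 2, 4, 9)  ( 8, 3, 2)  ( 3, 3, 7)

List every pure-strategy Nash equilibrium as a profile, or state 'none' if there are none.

(A,P,X): not NE [P2→R gives 6>3; P3→Z gives 6>1]
(A,P,Y): not NE [P1→C gives 9>2; P3→Z gives 6>2]
(A,P,Z): not NE [P2→Q gives 9>7]
(A,Q,X): not NE [P1→B gives 9>3; P2→R gives 6>0; P3→Z gives 7>0]
(A,Q,Y): not NE [P1→C gives 8>3; P2→R gives 4>0; P3→Z gives 7>5]
(A,Q,Z): not NE [P1→C gives 8>7]
(A,R,X): not NE [P1→C gives 7>6; P3→Y gives 9>8]
(A,R,Y): not NE [P1→C gives 7>5]
(A,R,Z): not NE [P1→B gives 9>3; P2→Q gives 9>6; P3→Y gives 9>6]
(B,P,X): not NE [P1→A gives 8>5; P2→R gives 7>5; P3→Y gives 9>2]
(B,P,Y): not NE [P2→Q gives 8>3]
(B,P,Z): not NE [P1→C gives 2>0; P2→Q gives 9>6; P3→Y gives 9>7]
(B,Q,X): not NE [P2→R gives 7>0; P3→Y gives 9>6]
(B,Q,Y): not NE [P1→C gives 8>3]
(B,Q,Z): not NE [P1→C gives 8>2; P3→Y gives 9>4]
(B,R,X): NE
(B,R,Y): not NE [P1→C gives 7>0; P2→Q gives 8>7; P3→Z gives 3>0]
(B,R,Z): not NE [P2→Q gives 9>5]
(C,P,X): not NE [P1→A gives 8>3; P2→Q gives 6>1; P3→Y gives 11>4]
(C,P,Y): NE
(C,P,Z): not NE [P3→Y gives 11>9]
(C,Q,X): not NE [P1→B gives 9>8]
(C,Q,Y): not NE [P2→P gives 9>2; P3→X gives 6>2]
(C,Q,Z): not NE [P2→P gives 4>3; P3→X gives 6>2]
(C,R,X): not NE [P2→Q gives 6>1; P3→Z gives 7>2]
(C,R,Y): not NE [P2→P gives 9>8; P3→Z gives 7>2]
(C,R,Z): not NE [P1→B gives 9>3; P2→P gives 4>3]

NE set: (B,R,X), (C,P,Y)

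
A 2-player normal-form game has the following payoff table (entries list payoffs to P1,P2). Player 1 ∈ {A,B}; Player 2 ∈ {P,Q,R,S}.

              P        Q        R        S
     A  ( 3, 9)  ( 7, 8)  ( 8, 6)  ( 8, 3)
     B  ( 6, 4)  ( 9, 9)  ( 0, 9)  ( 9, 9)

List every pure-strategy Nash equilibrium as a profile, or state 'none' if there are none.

(A,P): not NE [P1→B gives 6>3]
(A,Q): not NE [P1→B gives 9>7; P2→P gives 9>8]
(A,R): not NE [P2→P gives 9>6]
(A,S): not NE [P1→B gives 9>8; P2→P gives 9>3]
(B,P): not NE [P2→S gives 9>4]
(B,Q): NE
(B,R): not NE [P1→A gives 8>0]
(B,S): NE

PSNE = {(B,Q), (B,S)}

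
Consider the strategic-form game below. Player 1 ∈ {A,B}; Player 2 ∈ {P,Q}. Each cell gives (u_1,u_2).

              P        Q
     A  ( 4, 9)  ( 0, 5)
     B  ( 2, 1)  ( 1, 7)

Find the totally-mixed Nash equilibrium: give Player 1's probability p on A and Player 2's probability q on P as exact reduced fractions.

(p,q) = (3/5, 1/3)

P1 indiff ⇒ q·4+(1-q)·0 = q·2+(1-q)·1 ⇒ q(2) = (1-q)(1) ⇒ q = 1/3
P2 indiff ⇒ p·9+(1-p)·1 = p·5+(1-p)·7 ⇒ p(4) = (1-p)(6) ⇒ p = 3/5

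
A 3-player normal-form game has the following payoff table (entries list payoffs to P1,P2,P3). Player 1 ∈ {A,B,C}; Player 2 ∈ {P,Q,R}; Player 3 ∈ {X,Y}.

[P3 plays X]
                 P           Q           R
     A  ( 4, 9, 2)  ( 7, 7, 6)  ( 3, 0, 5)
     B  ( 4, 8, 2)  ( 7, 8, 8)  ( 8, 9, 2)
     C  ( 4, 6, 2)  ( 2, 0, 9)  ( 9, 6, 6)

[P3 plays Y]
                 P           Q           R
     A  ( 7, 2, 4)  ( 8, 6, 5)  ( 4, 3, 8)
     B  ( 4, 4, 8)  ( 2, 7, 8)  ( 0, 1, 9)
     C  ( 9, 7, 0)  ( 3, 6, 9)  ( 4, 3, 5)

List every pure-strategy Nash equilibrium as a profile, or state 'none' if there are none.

(A,P,X): not NE [P3→Y gives 4>2]
(A,P,Y): not NE [P1→C gives 9>7; P2→Q gives 6>2]
(A,Q,X): not NE [P2→P gives 9>7]
(A,Q,Y): not NE [P3→X gives 6>5]
(A,R,X): not NE [P1→C gives 9>3; P2→P gives 9>0; P3→Y gives 8>5]
(A,R,Y): not NE [P2→Q gives 6>3]
(B,P,X): not NE [P2→R gives 9>8; P3→Y gives 8>2]
(B,P,Y): not NE [P1→C gives 9>4; P2→Q gives 7>4]
(B,Q,X): not NE [P2→R gives 9>8]
(B,Q,Y): not NE [P1→A gives 8>2]
(B,R,X): not NE [P1→C gives 9>8; P3→Y gives 9>2]
(B,R,Y): not NE [P1→C gives 4>0; P2→Q gives 7>1]
(C,P,X): NE
(C,P,Y): not NE [P3→X gives 2>0]
(C,Q,X): not NE [P1→B gives 7>2; P2→R gives 6>0]
(C,Q,Y): not NE [P1→A gives 8>3; P2→P gives 7>6]
(C,R,X): NE
(C,R,Y): not NE [P2→P gives 7>3; P3→X gives 6>5]

PSNE = {(C,P,X), (C,R,X)}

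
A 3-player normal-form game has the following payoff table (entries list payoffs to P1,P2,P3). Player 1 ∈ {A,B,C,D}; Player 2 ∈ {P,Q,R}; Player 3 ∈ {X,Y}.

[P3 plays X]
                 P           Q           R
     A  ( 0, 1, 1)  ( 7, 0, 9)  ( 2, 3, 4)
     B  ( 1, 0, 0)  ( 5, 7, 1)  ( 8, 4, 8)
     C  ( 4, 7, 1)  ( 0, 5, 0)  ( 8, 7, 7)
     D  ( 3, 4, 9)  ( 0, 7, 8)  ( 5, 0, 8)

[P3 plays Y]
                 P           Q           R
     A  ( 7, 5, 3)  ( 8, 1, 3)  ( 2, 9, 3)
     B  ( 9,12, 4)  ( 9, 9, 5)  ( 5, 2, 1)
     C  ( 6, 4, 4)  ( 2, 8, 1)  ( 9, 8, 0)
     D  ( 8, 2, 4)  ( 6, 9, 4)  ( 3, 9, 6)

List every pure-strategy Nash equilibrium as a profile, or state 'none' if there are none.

NE set: (B,P,Y), (C,R,X)

(A,P,X): not NE [P1→C gives 4>0; P2→R gives 3>1; P3→Y gives 3>1]
(A,P,Y): not NE [P1→B gives 9>7; P2→R gives 9>5]
(A,Q,X): not NE [P2→R gives 3>0]
(A,Q,Y): not NE [P1→B gives 9>8; P2→R gives 9>1; P3→X gives 9>3]
(A,R,X): not NE [P1→C gives 8>2]
(A,R,Y): not NE [P1→C gives 9>2; P3→X gives 4>3]
(B,P,X): not NE [P1→C gives 4>1; P2→Q gives 7>0; P3→Y gives 4>0]
(B,P,Y): NE
(B,Q,X): not NE [P1→A gives 7>5; P3→Y gives 5>1]
(B,Q,Y): not NE [P2→P gives 12>9]
(B,R,X): not NE [P2→Q gives 7>4]
(B,R,Y): not NE [P1→C gives 9>5; P2→P gives 12>2; P3→X gives 8>1]
(C,P,X): not NE [P3→Y gives 4>1]
(C,P,Y): not NE [P1→B gives 9>6; P2→R gives 8>4]
(C,Q,X): not NE [P1→A gives 7>0; P2→R gives 7>5; P3→Y gives 1>0]
(C,Q,Y): not NE [P1→B gives 9>2]
(C,R,X): NE
(C,R,Y): not NE [P3→X gives 7>0]
(D,P,X): not NE [P1→C gives 4>3; P2→Q gives 7>4]
(D,P,Y): not NE [P1→B gives 9>8; P2→R gives 9>2; P3→X gives 9>4]
(D,Q,X): not NE [P1→A gives 7>0]
(D,Q,Y): not NE [P1→B gives 9>6; P3→X gives 8>4]
(D,R,X): not NE [P1→C gives 8>5; P2→Q gives 7>0]
(D,R,Y): not NE [P1→C gives 9>3; P3→X gives 8>6]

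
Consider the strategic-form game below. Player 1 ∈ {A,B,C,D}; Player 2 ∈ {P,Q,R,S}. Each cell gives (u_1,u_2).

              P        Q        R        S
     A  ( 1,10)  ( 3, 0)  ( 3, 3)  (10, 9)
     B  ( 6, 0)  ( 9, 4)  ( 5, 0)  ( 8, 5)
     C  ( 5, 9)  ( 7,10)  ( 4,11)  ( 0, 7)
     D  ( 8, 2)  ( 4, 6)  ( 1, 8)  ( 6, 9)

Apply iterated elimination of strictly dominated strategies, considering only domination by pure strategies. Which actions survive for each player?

IESDS → P1:{A,B,D} P2:{P,S}

P1 drop C (B beats it: P:6>5 Q:9>7 R:5>4 S:8>0)
P2 drop Q (S beats it: A:9>0 B:5>4 D:9>6)
P2 drop R (S beats it: A:9>3 B:5>0 D:9>8)
P1→{A,B,D} P2→{P,S}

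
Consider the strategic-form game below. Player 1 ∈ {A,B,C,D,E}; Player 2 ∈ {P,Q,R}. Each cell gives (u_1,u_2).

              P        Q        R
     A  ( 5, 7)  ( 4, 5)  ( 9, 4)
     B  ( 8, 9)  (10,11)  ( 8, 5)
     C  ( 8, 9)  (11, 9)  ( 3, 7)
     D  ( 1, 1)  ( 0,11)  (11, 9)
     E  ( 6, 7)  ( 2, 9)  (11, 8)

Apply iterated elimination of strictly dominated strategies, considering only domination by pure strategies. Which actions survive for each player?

P2 drop R (Q beats it: A:5>4 B:11>5 C:9>7 D:11>9 E:9>8)
P1 drop A (B beats it: P:8>5 Q:10>4)
P1 drop D (B beats it: P:8>1 Q:10>0)
P1 drop E (B beats it: P:8>6 Q:10>2)
P1→{B,C} P2→{P,Q}

IESDS → P1:{B,C} P2:{P,Q}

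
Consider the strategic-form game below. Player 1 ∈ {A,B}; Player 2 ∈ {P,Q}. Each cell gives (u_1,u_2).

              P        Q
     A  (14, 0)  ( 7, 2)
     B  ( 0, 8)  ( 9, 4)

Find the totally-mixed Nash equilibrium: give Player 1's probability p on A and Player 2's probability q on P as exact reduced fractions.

P1 indiff ⇒ q·14+(1-q)·7 = q·0+(1-q)·9 ⇒ q(14) = (1-q)(2) ⇒ q = 1/8
P2 indiff ⇒ p·0+(1-p)·8 = p·2+(1-p)·4 ⇒ p(-2) = (1-p)(-4) ⇒ p = 2/3

p=2/3, q=1/8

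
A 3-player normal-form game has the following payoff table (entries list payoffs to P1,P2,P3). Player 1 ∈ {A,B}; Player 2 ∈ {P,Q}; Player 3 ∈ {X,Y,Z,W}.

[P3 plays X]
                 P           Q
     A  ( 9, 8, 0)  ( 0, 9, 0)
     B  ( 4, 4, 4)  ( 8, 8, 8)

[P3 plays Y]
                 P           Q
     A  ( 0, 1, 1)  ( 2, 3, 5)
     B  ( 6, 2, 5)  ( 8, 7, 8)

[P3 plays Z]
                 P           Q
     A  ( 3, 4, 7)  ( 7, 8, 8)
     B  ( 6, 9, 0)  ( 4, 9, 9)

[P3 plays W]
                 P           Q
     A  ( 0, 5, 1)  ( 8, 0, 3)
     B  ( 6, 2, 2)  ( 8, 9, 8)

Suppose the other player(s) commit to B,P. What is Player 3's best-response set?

P3 best: {Y}

u_3(X vs B,P) = 4
u_3(Y vs B,P) = 5
u_3(Z vs B,P) = 0
u_3(W vs B,P) = 2
max payoff 5 at {Y}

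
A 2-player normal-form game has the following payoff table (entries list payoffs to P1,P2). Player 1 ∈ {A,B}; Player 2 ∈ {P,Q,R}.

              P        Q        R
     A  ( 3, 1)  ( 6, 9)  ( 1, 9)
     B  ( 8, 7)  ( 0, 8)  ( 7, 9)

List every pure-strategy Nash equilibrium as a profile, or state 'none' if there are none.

PSNE = {(A,Q), (B,R)}

(A,P): not NE [P1→B gives 8>3; P2→R gives 9>1]
(A,Q): NE
(A,R): not NE [P1→B gives 7>1]
(B,P): not NE [P2→R gives 9>7]
(B,Q): not NE [P1→A gives 6>0; P2→R gives 9>8]
(B,R): NE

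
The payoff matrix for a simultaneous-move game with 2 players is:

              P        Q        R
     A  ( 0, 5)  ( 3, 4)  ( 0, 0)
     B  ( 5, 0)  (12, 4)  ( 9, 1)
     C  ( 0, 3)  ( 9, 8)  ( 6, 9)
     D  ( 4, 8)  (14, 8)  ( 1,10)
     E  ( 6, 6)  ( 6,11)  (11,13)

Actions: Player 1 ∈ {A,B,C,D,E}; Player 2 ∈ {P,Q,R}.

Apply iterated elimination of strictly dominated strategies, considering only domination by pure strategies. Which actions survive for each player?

Remaining: P1:{B,D,E} P2:{Q,R}

P1 drop A (B beats it: P:5>0 Q:12>3 R:9>0)
P1 drop C (B beats it: P:5>0 Q:12>9 R:9>6)
P2 drop P (R beats it: B:1>0 D:10>8 E:13>6)
P1→{B,D,E} P2→{Q,R}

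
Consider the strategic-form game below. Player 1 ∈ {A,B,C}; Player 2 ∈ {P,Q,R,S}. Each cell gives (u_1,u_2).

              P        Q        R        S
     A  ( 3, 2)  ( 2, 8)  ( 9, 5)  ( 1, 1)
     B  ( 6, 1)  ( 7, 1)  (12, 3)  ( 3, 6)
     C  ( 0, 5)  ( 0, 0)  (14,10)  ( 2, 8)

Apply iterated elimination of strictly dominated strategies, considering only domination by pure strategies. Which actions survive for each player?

P1 drop A (B beats it: P:6>3 Q:7>2 R:12>9 S:3>1)
P2 drop P (R beats it: B:3>1 C:10>5)
P2 drop Q (R beats it: B:3>1 C:10>0)
P1→{B,C} P2→{R,S}

Remaining: P1:{B,C} P2:{R,S}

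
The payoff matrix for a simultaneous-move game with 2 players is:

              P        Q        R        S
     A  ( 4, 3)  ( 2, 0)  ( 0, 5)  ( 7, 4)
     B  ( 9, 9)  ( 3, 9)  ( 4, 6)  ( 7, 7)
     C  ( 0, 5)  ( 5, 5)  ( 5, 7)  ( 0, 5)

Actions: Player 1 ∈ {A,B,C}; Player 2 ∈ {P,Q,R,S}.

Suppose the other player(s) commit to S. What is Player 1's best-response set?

u_1(A vs S) = 7
u_1(B vs S) = 7
u_1(C vs S) = 0
max payoff 7 at {A,B}

BR_1 = {A,B}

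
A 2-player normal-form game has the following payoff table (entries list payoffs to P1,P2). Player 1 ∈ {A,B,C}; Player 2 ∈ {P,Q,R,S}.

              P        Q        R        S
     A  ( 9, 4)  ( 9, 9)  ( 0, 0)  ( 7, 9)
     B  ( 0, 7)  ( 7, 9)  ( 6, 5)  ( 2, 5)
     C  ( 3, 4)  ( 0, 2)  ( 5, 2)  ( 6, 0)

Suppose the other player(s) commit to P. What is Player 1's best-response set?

u_1(A vs P) = 9
u_1(B vs P) = 0
u_1(C vs P) = 3
max payoff 9 at {A}

P1 best: {A}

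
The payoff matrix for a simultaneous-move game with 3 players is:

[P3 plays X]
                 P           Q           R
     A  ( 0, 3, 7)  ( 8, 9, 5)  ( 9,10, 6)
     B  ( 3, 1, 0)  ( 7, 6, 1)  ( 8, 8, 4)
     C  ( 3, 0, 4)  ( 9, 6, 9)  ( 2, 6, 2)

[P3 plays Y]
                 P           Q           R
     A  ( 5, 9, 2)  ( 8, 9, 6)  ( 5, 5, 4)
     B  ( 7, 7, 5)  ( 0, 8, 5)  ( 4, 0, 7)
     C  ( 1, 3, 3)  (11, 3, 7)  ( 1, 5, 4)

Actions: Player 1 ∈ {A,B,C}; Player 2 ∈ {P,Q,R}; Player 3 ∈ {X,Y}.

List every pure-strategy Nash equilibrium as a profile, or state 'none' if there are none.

PSNE = {(A,R,X), (C,Q,X)}

(A,P,X): not NE [P1→C gives 3>0; P2→R gives 10>3]
(A,P,Y): not NE [P1→B gives 7>5; P3→X gives 7>2]
(A,Q,X): not NE [P1→C gives 9>8; P2→R gives 10>9; P3→Y gives 6>5]
(A,Q,Y): not NE [P1→C gives 11>8]
(A,R,X): NE
(A,R,Y): not NE [P2→Q gives 9>5; P3→X gives 6>4]
(B,P,X): not NE [P2→R gives 8>1; P3→Y gives 5>0]
(B,P,Y): not NE [P2→Q gives 8>7]
(B,Q,X): not NE [P1→C gives 9>7; P2→R gives 8>6; P3→Y gives 5>1]
(B,Q,Y): not NE [P1→C gives 11>0]
(B,R,X): not NE [P1→A gives 9>8; P3→Y gives 7>4]
(B,R,Y): not NE [P1→A gives 5>4; P2→Q gives 8>0]
(C,P,X): not NE [P2→R gives 6>0]
(C,P,Y): not NE [P1→B gives 7>1; P2→R gives 5>3; P3→X gives 4>3]
(C,Q,X): NE
(C,Q,Y): not NE [P2→R gives 5>3; P3→X gives 9>7]
(C,R,X): not NE [P1→A gives 9>2; P3→Y gives 4>2]
(C,R,Y): not NE [P1→A gives 5>1]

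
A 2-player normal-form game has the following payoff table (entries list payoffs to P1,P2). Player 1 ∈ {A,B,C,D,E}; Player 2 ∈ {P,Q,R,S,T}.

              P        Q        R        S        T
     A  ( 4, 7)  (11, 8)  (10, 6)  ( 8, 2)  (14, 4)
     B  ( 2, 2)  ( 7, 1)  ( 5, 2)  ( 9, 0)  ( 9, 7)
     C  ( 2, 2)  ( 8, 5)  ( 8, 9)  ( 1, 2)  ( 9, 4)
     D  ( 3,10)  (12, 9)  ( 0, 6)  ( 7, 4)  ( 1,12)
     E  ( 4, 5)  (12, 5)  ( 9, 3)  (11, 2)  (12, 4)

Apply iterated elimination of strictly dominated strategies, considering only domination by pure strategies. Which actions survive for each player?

P1 drop B (E beats it: P:4>2 Q:12>7 R:9>5 S:11>9 T:12>9)
P1 drop C (A beats it: P:4>2 Q:11>8 R:10>8 S:8>1 T:14>9)
P2 drop R (P beats it: A:7>6 D:10>6 E:5>3)
P2 drop S (P beats it: A:7>2 D:10>4 E:5>2)
P1→{A,D,E} P2→{P,Q,T}

IESDS → P1:{A,D,E} P2:{P,Q,T}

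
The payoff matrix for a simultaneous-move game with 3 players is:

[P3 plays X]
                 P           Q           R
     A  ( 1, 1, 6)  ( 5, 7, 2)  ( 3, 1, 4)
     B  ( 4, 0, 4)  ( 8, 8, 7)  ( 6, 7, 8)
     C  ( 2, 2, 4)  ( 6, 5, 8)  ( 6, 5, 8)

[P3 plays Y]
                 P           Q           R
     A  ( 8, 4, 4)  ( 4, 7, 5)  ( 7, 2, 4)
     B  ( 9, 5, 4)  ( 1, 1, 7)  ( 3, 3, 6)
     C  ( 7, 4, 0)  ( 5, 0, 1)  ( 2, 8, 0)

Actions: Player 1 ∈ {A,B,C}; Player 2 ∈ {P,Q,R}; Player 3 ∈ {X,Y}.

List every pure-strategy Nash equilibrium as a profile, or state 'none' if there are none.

(A,P,X): not NE [P1→B gives 4>1; P2→Q gives 7>1]
(A,P,Y): not NE [P1→B gives 9>8; P2→Q gives 7>4; P3→X gives 6>4]
(A,Q,X): not NE [P1→B gives 8>5; P3→Y gives 5>2]
(A,Q,Y): not NE [P1→C gives 5>4]
(A,R,X): not NE [P1→C gives 6>3; P2→Q gives 7>1]
(A,R,Y): not NE [P2→Q gives 7>2]
(B,P,X): not NE [P2→Q gives 8>0]
(B,P,Y): NE
(B,Q,X): NE
(B,Q,Y): not NE [P1→C gives 5>1; P2→P gives 5>1]
(B,R,X): not NE [P2→Q gives 8>7]
(B,R,Y): not NE [P1→A gives 7>3; P2→P gives 5>3; P3→X gives 8>6]
(C,P,X): not NE [P1→B gives 4>2; P2→R gives 5>2]
(C,P,Y): not NE [P1→B gives 9>7; P2→R gives 8>4; P3→X gives 4>0]
(C,Q,X): not NE [P1→B gives 8>6]
(C,Q,Y): not NE [P2→R gives 8>0; P3→X gives 8>1]
(C,R,X): NE
(C,R,Y): not NE [P1→A gives 7>2; P3→X gives 8>0]

NE set: (B,P,Y), (B,Q,X), (C,R,X)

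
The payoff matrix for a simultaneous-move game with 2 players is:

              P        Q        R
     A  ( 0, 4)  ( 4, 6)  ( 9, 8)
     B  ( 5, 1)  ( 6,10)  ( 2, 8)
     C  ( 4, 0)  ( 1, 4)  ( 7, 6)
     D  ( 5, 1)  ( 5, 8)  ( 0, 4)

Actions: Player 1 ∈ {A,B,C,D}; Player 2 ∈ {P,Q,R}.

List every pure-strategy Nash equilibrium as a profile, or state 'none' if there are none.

(A,P): not NE [P1→D gives 5>0; P2→R gives 8>4]
(A,Q): not NE [P1→B gives 6>4; P2→R gives 8>6]
(A,R): NE
(B,P): not NE [P2→Q gives 10>1]
(B,Q): NE
(B,R): not NE [P1→A gives 9>2; P2→Q gives 10>8]
(C,P): not NE [P1→D gives 5>4; P2→R gives 6>0]
(C,Q): not NE [P1→B gives 6>1; P2→R gives 6>4]
(C,R): not NE [P1→A gives 9>7]
(D,P): not NE [P2→Q gives 8>1]
(D,Q): not NE [P1→B gives 6>5]
(D,R): not NE [P1→A gives 9>0; P2→Q gives 8>4]

NE set: (A,R), (B,Q)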